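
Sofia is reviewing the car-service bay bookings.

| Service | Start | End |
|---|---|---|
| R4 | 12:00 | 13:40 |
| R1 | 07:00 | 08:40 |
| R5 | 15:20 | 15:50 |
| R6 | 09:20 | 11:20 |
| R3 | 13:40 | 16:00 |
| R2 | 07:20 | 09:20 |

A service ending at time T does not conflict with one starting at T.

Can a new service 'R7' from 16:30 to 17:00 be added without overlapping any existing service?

R1: ends 08:40 at or before R7 starts 16:30 → clear.
R2: ends 09:20 at or before R7 starts 16:30 → clear.
R6: ends 11:20 at or before R7 starts 16:30 → clear.
R4: ends 13:40 at or before R7 starts 16:30 → clear.
R3: ends 16:00 at or before R7 starts 16:30 → clear.
R5: ends 15:50 at or before R7 starts 16:30 → clear.

Yes — the slot is free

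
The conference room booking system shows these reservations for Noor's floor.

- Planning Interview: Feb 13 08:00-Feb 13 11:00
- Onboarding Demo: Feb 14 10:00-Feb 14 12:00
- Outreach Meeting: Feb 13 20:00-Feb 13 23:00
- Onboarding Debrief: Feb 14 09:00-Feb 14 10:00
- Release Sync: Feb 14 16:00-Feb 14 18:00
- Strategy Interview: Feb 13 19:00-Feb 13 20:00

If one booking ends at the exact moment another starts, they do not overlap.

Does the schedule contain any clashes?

Sorted by start: Planning Interview, Strategy Interview, Outreach Meeting, Onboarding Debrief, Onboarding Demo, Release Sync.
Strategy Interview starts after Planning Interview ends; Planning Interview is clear from here.
Outreach Meeting starts exactly when Strategy Interview ends (back-to-back, no overlap); Strategy Interview is clear from here.
Onboarding Debrief starts after Outreach Meeting ends; Outreach Meeting is clear from here.
Onboarding Demo starts exactly when Onboarding Debrief ends (back-to-back, no overlap); Onboarding Debrief is clear from here.
Release Sync starts after Onboarding Demo ends.
Every pair is clear; the schedule has no overlaps.

No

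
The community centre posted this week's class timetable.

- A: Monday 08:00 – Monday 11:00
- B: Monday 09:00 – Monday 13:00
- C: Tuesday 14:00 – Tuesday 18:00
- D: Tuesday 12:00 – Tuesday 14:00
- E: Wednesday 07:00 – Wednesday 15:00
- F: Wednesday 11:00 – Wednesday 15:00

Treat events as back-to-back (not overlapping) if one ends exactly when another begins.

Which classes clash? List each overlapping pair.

A & B, E & F

Sorted by start: A, B, D, C, E, F.
B starts before A ends → A and B overlap.
D starts after A ends, so nothing later overlaps A either.
D starts after B ends, so nothing later overlaps B either.
C starts exactly when D ends (back-to-back, no overlap), so nothing later overlaps D either.
E starts after C ends, so nothing later overlaps C either.
F starts before E ends → E and F overlap.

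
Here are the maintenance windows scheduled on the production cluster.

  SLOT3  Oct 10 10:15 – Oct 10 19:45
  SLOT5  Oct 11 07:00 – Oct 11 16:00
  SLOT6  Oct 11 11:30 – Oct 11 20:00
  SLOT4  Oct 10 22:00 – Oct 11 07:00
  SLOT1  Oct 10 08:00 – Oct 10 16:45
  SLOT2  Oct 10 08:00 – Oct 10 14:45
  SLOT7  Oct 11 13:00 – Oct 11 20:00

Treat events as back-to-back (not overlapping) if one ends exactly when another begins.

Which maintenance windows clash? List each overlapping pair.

Sorted by start: SLOT1, SLOT2, SLOT3, SLOT4, SLOT5, SLOT6, SLOT7.
SLOT2 starts before SLOT1 ends → SLOT1 and SLOT2 overlap.
SLOT3 starts before SLOT1 ends → SLOT1 and SLOT3 overlap.
SLOT4 starts after SLOT1 ends; SLOT1 is clear from here.
SLOT3 starts before SLOT2 ends → SLOT2 and SLOT3 overlap.
SLOT4 starts after SLOT2 ends; SLOT2 is clear from here.
SLOT4 starts after SLOT3 ends; SLOT3 is clear from here.
SLOT5 starts exactly when SLOT4 ends (back-to-back, no overlap); SLOT4 is clear from here.
SLOT6 starts before SLOT5 ends → SLOT5 and SLOT6 overlap.
SLOT7 starts before SLOT5 ends → SLOT5 and SLOT7 overlap.
SLOT7 starts before SLOT6 ends → SLOT6 and SLOT7 overlap.

SLOT1 & SLOT2, SLOT1 & SLOT3, SLOT2 & SLOT3, SLOT5 & SLOT6, SLOT5 & SLOT7, SLOT6 & SLOT7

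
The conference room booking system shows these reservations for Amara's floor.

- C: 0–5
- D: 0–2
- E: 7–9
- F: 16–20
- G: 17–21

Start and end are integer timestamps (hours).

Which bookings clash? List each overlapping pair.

Sorted by start: C, D, E, F, G.
D starts before C ends → C and D overlap.
E starts after C ends, so nothing later overlaps C either.
E starts after D ends, so nothing later overlaps D either.
F starts after E ends, so nothing later overlaps E either.
G starts before F ends → F and G overlap.

C & D, F & G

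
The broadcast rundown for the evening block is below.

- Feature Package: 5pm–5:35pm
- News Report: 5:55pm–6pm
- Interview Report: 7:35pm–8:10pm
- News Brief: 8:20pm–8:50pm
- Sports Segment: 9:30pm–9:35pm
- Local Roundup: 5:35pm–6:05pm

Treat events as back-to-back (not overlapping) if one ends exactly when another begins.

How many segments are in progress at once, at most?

2

Sort all start/end points and keep a running count:
5pm start Feature Package → 1
5:35pm end Feature Package → 0
5:35pm start Local Roundup → 1
5:55pm start News Report → 2
6pm end News Report → 1
6:05pm end Local Roundup → 0
7:35pm start Interview Report → 1
8:10pm end Interview Report → 0
8:20pm start News Brief → 1
8:50pm end News Brief → 0
9:30pm start Sports Segment → 1
9:35pm end Sports Segment → 0
Peak is 2, at 5:55pm (Local Roundup, News Report).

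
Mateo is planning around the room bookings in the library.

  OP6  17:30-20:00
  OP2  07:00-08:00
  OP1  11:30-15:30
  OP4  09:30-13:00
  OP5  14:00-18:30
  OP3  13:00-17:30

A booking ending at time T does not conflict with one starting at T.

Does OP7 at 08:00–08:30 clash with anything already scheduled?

OP2: ends 08:00 at or before OP7 starts 08:00 → clear.
OP4: starts 09:30 at or after OP7 ends 08:30 → clear.
OP1: starts 11:30 at or after OP7 ends 08:30 → clear.
OP3: starts 13:00 at or after OP7 ends 08:30 → clear.
OP5: starts 14:00 at or after OP7 ends 08:30 → clear.
OP6: starts 17:30 at or after OP7 ends 08:30 → clear.

No — it doesn't clash with anything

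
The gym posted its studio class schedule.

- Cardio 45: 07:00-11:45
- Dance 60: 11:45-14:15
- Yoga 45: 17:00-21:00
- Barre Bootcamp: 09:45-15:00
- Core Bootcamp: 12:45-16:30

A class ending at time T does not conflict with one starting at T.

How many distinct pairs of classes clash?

4

Check each pair: they overlap iff neither finishes before the other starts.
Sorted by start: Cardio 45, Barre Bootcamp, Dance 60, Core Bootcamp, Yoga 45.
Barre Bootcamp starts before Cardio 45 ends → Cardio 45 and Barre Bootcamp overlap.
Dance 60 starts exactly when Cardio 45 ends (back-to-back, no overlap), so Cardio 45 has no further overlaps.
Dance 60 starts before Barre Bootcamp ends → Barre Bootcamp and Dance 60 overlap.
Core Bootcamp starts before Barre Bootcamp ends → Barre Bootcamp and Core Bootcamp overlap.
Yoga 45 starts after Barre Bootcamp ends.
Core Bootcamp starts before Dance 60 ends → Dance 60 and Core Bootcamp overlap.
Yoga 45 starts after Dance 60 ends.
Yoga 45 starts after Core Bootcamp ends.
Overlapping pairs: Barre Bootcamp & Cardio 45, Barre Bootcamp & Core Bootcamp, Barre Bootcamp & Dance 60, Core Bootcamp & Dance 60 — 4 in total.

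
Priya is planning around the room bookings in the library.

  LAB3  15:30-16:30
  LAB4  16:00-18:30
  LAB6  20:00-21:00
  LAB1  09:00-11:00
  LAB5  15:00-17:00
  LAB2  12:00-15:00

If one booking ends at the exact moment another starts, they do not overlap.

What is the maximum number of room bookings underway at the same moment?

Sort all start/end points and keep a running count:
09:00 start LAB1 → 1
11:00 end LAB1 → 0
12:00 start LAB2 → 1
15:00 end LAB2 → 0
15:00 start LAB5 → 1
15:30 start LAB3 → 2
16:00 start LAB4 → 3
16:30 end LAB3 → 2
17:00 end LAB5 → 1
18:30 end LAB4 → 0
20:00 start LAB6 → 1
21:00 end LAB6 → 0
Peak is 3, at 16:00 (LAB3, LAB4, LAB5).

3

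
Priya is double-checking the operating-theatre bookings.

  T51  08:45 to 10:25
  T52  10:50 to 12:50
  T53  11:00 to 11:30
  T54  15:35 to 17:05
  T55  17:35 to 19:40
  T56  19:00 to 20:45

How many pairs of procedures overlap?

2

Two intervals overlap when each starts before the other ends.
Sorted by start: T51, T52, T53, T54, T55, T56.
T52 starts after T51 ends, so nothing later overlaps T51 either.
T53 starts before T52 ends → T52 and T53 overlap.
T54 starts after T52 ends, so nothing later overlaps T52 either.
T54 starts after T53 ends, so nothing later overlaps T53 either.
T55 starts after T54 ends, so nothing later overlaps T54 either.
T56 starts before T55 ends → T55 and T56 overlap.
Overlapping pairs: T52 & T53, T55 & T56 — 2 in total.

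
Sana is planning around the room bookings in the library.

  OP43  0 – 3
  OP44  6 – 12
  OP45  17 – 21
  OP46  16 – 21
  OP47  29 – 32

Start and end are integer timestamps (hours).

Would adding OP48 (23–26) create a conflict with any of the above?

No — it doesn't clash with anything

OP43: ends 3 at or before OP48 starts 23 → clear.
OP44: ends 12 at or before OP48 starts 23 → clear.
OP46: ends 21 at or before OP48 starts 23 → clear.
OP45: ends 21 at or before OP48 starts 23 → clear.
OP47: starts 29 at or after OP48 ends 26 → clear.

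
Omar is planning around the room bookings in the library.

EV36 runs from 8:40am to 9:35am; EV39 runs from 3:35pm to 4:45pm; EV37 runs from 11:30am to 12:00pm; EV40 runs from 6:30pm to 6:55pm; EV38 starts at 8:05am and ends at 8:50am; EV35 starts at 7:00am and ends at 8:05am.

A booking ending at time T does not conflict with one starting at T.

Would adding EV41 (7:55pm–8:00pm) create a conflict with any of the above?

No — it doesn't clash with anything

EV35: ends 8:05am at or before EV41 starts 7:55pm → clear.
EV38: ends 8:50am at or before EV41 starts 7:55pm → clear.
EV36: ends 9:35am at or before EV41 starts 7:55pm → clear.
EV37: ends 12:00pm at or before EV41 starts 7:55pm → clear.
EV39: ends 4:45pm at or before EV41 starts 7:55pm → clear.
EV40: ends 6:55pm at or before EV41 starts 7:55pm → clear.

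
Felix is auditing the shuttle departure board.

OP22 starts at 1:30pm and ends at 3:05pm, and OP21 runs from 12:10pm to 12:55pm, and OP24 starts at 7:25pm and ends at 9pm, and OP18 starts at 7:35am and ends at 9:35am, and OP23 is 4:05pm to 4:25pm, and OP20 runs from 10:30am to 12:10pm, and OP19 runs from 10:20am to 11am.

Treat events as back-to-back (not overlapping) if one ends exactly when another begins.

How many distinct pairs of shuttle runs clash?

Check each pair: they overlap iff neither finishes before the other starts.
Sorted by start: OP18, OP19, OP20, OP21, OP22, OP23, OP24.
OP19 starts after OP18 ends, so OP18 has no further overlaps.
OP20 starts before OP19 ends → OP19 and OP20 overlap.
OP21 starts after OP19 ends, so OP19 has no further overlaps.
OP21 starts exactly when OP20 ends (back-to-back, no overlap), so OP20 has no further overlaps.
OP22 starts after OP21 ends, so OP21 has no further overlaps.
OP23 starts after OP22 ends, so OP22 has no further overlaps.
OP24 starts after OP23 ends.
Overlapping pairs: OP19 & OP20 — 1 in total.

1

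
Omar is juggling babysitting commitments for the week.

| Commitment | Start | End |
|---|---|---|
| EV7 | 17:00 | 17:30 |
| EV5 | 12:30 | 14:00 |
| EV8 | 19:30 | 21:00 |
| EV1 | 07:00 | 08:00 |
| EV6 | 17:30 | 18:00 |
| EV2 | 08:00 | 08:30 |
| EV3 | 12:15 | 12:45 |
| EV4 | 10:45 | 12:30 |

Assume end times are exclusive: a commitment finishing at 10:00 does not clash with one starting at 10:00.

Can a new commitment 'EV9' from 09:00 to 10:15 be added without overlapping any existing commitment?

EV1: ends 08:00 at or before EV9 starts 09:00 → clear.
EV2: ends 08:30 at or before EV9 starts 09:00 → clear.
EV4: starts 10:45 at or after EV9 ends 10:15 → clear.
EV3: starts 12:15 at or after EV9 ends 10:15 → clear.
EV5: starts 12:30 at or after EV9 ends 10:15 → clear.
EV7: starts 17:00 at or after EV9 ends 10:15 → clear.
EV6: starts 17:30 at or after EV9 ends 10:15 → clear.
EV8: starts 19:30 at or after EV9 ends 10:15 → clear.

Yes — the slot is free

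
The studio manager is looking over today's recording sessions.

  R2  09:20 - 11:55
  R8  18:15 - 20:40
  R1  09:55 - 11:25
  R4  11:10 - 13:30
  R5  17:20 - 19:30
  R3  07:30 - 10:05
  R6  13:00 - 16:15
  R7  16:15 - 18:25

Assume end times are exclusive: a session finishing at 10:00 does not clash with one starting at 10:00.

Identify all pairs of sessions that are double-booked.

R1 & R2, R1 & R3, R1 & R4, R2 & R3, R2 & R4, R4 & R6, R5 & R7, R5 & R8, R7 & R8

Sorted by start: R3, R2, R1, R4, R6, R7, R5, R8.
R2 starts before R3 ends → R3 and R2 overlap.
R1 starts before R3 ends → R3 and R1 overlap.
R4 starts after R3 ends, so nothing later overlaps R3 either.
R1 starts before R2 ends → R2 and R1 overlap.
R4 starts before R2 ends → R2 and R4 overlap.
R6 starts after R2 ends, so nothing later overlaps R2 either.
R4 starts before R1 ends → R1 and R4 overlap.
R6 starts after R1 ends, so nothing later overlaps R1 either.
R6 starts before R4 ends → R4 and R6 overlap.
R7 starts after R4 ends, so nothing later overlaps R4 either.
R7 starts exactly when R6 ends (back-to-back, no overlap), so nothing later overlaps R6 either.
R5 starts before R7 ends → R7 and R5 overlap.
R8 starts before R7 ends → R7 and R8 overlap.
R8 starts before R5 ends → R5 and R8 overlap.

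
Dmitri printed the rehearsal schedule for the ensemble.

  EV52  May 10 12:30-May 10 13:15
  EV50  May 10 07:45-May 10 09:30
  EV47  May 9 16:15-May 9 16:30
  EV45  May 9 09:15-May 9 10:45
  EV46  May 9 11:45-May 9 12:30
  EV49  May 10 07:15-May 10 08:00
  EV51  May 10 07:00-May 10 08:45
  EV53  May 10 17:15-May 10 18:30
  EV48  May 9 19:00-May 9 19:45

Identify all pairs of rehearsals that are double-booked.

Check each pair: they overlap iff neither finishes before the other starts.
Sorted by start: EV45, EV46, EV47, EV48, EV51, EV49, EV50, EV52, EV53.
EV46 starts after EV45 ends, so EV45 has no further overlaps.
EV47 starts after EV46 ends, so EV46 has no further overlaps.
EV48 starts after EV47 ends, so EV47 has no further overlaps.
EV51 starts after EV48 ends, so EV48 has no further overlaps.
EV49 starts before EV51 ends → EV51 and EV49 overlap.
EV50 starts before EV51 ends → EV51 and EV50 overlap.
EV52 starts after EV51 ends, so EV51 has no further overlaps.
EV50 starts before EV49 ends → EV49 and EV50 overlap.
EV52 starts after EV49 ends, so EV49 has no further overlaps.
EV52 starts after EV50 ends, so EV50 has no further overlaps.
EV53 starts after EV52 ends.

EV49 & EV50, EV49 & EV51, EV50 & EV51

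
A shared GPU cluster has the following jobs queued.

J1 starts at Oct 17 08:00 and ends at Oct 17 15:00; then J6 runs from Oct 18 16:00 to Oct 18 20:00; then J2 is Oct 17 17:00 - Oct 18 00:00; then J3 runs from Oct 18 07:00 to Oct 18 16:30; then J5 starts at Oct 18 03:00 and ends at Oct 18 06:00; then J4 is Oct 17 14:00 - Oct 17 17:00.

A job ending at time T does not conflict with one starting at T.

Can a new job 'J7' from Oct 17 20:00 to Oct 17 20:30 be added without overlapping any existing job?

J1: ends Oct 17 15:00 at or before J7 starts Oct 17 20:00 → clear.
J4: ends Oct 17 17:00 at or before J7 starts Oct 17 20:00 → clear.
J2: starts Oct 17 17:00 before J7 ends Oct 17 20:30, and ends Oct 18 00:00 after J7 starts Oct 17 20:00 → overlap.
J5: starts Oct 18 03:00 at or after J7 ends Oct 17 20:30 → clear.
J3: starts Oct 18 07:00 at or after J7 ends Oct 17 20:30 → clear.
J6: starts Oct 18 16:00 at or after J7 ends Oct 17 20:30 → clear.
J7 overlaps J2.

No — it overlaps J2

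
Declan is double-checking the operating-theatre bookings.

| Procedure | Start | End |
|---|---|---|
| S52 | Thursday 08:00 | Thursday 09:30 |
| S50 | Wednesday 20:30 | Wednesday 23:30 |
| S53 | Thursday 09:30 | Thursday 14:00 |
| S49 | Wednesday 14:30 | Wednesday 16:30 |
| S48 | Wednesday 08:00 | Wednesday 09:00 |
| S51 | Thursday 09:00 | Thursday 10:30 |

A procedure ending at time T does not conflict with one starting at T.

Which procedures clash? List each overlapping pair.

S51 & S52, S51 & S53

Check each pair: they overlap iff neither finishes before the other starts.
Sorted by start: S48, S49, S50, S52, S51, S53.
S49 starts after S48 ends — done with S48.
S50 starts after S49 ends — done with S49.
S52 starts after S50 ends — done with S50.
S51 starts before S52 ends → S52 and S51 overlap.
S53 starts exactly when S52 ends (back-to-back, no overlap).
S53 starts before S51 ends → S51 and S53 overlap.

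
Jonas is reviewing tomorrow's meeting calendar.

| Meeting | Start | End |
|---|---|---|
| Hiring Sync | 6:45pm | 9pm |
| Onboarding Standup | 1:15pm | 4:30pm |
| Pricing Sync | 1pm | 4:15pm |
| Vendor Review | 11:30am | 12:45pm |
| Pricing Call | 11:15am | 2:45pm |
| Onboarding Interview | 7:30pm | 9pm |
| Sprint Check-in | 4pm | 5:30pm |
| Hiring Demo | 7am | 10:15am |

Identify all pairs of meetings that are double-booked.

Hiring Sync & Onboarding Interview, Onboarding Standup & Pricing Call, Onboarding Standup & Pricing Sync, Onboarding Standup & Sprint Check-in, Pricing Call & Pricing Sync, Pricing Call & Vendor Review, Pricing Sync & Sprint Check-in

Sorted by start: Hiring Demo, Pricing Call, Vendor Review, Pricing Sync, Onboarding Standup, Sprint Check-in, Hiring Sync, Onboarding Interview.
Pricing Call starts after Hiring Demo ends, so nothing later overlaps Hiring Demo either.
Vendor Review starts before Pricing Call ends → Pricing Call and Vendor Review overlap.
Pricing Sync starts before Pricing Call ends → Pricing Call and Pricing Sync overlap.
Onboarding Standup starts before Pricing Call ends → Pricing Call and Onboarding Standup overlap.
Sprint Check-in starts after Pricing Call ends, so nothing later overlaps Pricing Call either.
Pricing Sync starts after Vendor Review ends, so nothing later overlaps Vendor Review either.
Onboarding Standup starts before Pricing Sync ends → Pricing Sync and Onboarding Standup overlap.
Sprint Check-in starts before Pricing Sync ends → Pricing Sync and Sprint Check-in overlap.
Hiring Sync starts after Pricing Sync ends, so nothing later overlaps Pricing Sync either.
Sprint Check-in starts before Onboarding Standup ends → Onboarding Standup and Sprint Check-in overlap.
Hiring Sync starts after Onboarding Standup ends, so nothing later overlaps Onboarding Standup either.
Hiring Sync starts after Sprint Check-in ends, so nothing later overlaps Sprint Check-in either.
Onboarding Interview starts before Hiring Sync ends → Hiring Sync and Onboarding Interview overlap.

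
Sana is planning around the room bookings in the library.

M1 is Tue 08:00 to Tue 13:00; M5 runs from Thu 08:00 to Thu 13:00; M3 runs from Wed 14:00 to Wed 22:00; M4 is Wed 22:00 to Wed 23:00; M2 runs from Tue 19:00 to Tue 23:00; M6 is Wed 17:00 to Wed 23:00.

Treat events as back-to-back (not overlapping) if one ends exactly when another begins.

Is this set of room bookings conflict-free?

Two intervals overlap when each starts before the other ends.
Sorted by start: M1, M2, M3, M6, M4, M5.
M2 starts after M1 ends; M1 is clear from here.
M3 starts after M2 ends; M2 is clear from here.
M6 starts before M3 ends → M3 and M6 overlap.
That's a conflict, so the schedule is not conflict-free.

No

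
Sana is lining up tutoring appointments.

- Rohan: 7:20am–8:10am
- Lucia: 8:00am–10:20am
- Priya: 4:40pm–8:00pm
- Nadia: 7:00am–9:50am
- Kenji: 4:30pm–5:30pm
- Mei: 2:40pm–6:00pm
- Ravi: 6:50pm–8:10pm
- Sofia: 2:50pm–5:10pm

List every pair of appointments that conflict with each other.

Two intervals overlap when each starts before the other ends.
Sorted by start: Nadia, Rohan, Lucia, Mei, Sofia, Kenji, Priya, Ravi.
Rohan starts before Nadia ends → Nadia and Rohan overlap.
Lucia starts before Nadia ends → Nadia and Lucia overlap.
Mei starts after Nadia ends, so Nadia has no further overlaps.
Lucia starts before Rohan ends → Rohan and Lucia overlap.
Mei starts after Rohan ends, so Rohan has no further overlaps.
Mei starts after Lucia ends, so Lucia has no further overlaps.
Sofia starts before Mei ends → Mei and Sofia overlap.
Kenji starts before Mei ends → Mei and Kenji overlap.
Priya starts before Mei ends → Mei and Priya overlap.
Ravi starts after Mei ends.
Kenji starts before Sofia ends → Sofia and Kenji overlap.
Priya starts before Sofia ends → Sofia and Priya overlap.
Ravi starts after Sofia ends.
Priya starts before Kenji ends → Kenji and Priya overlap.
Ravi starts after Kenji ends.
Ravi starts before Priya ends → Priya and Ravi overlap.

Kenji & Mei, Kenji & Priya, Kenji & Sofia, Lucia & Nadia, Lucia & Rohan, Mei & Priya, Mei & Sofia, Nadia & Rohan, Priya & Ravi, Priya & Sofia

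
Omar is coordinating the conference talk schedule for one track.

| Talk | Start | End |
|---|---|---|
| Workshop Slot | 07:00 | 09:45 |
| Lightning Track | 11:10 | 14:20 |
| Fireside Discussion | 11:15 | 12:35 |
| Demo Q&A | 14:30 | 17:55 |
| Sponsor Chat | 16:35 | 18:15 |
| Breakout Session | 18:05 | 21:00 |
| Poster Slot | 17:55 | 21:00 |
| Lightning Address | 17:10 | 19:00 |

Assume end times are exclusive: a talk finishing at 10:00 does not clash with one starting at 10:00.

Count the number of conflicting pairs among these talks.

9

Sorted by start: Workshop Slot, Lightning Track, Fireside Discussion, Demo Q&A, Sponsor Chat, Lightning Address, Poster Slot, Breakout Session.
Lightning Track starts after Workshop Slot ends, so nothing later overlaps Workshop Slot either.
Fireside Discussion starts before Lightning Track ends → Lightning Track and Fireside Discussion overlap.
Demo Q&A starts after Lightning Track ends, so nothing later overlaps Lightning Track either.
Demo Q&A starts after Fireside Discussion ends, so nothing later overlaps Fireside Discussion either.
Sponsor Chat starts before Demo Q&A ends → Demo Q&A and Sponsor Chat overlap.
Lightning Address starts before Demo Q&A ends → Demo Q&A and Lightning Address overlap.
Poster Slot starts exactly when Demo Q&A ends (back-to-back, no overlap), so nothing later overlaps Demo Q&A either.
Lightning Address starts before Sponsor Chat ends → Sponsor Chat and Lightning Address overlap.
Poster Slot starts before Sponsor Chat ends → Sponsor Chat and Poster Slot overlap.
Breakout Session starts before Sponsor Chat ends → Sponsor Chat and Breakout Session overlap.
Poster Slot starts before Lightning Address ends → Lightning Address and Poster Slot overlap.
Breakout Session starts before Lightning Address ends → Lightning Address and Breakout Session overlap.
Breakout Session starts before Poster Slot ends → Poster Slot and Breakout Session overlap.
Overlapping pairs: Breakout Session & Lightning Address, Breakout Session & Poster Slot, Breakout Session & Sponsor Chat, Demo Q&A & Lightning Address, Demo Q&A & Sponsor Chat, Fireside Discussion & Lightning Track, Lightning Address & Poster Slot, Lightning Address & Sponsor Chat, Poster Slot & Sponsor Chat — 9 in total.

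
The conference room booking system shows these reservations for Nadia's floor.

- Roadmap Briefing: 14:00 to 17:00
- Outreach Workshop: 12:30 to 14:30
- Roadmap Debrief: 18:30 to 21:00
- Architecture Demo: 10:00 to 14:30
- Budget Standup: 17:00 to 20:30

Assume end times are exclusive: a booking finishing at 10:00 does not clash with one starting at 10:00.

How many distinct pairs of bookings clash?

4

Sorted by start: Architecture Demo, Outreach Workshop, Roadmap Briefing, Budget Standup, Roadmap Debrief.
Outreach Workshop starts before Architecture Demo ends → Architecture Demo and Outreach Workshop overlap.
Roadmap Briefing starts before Architecture Demo ends → Architecture Demo and Roadmap Briefing overlap.
Budget Standup starts after Architecture Demo ends, so Architecture Demo has no further overlaps.
Roadmap Briefing starts before Outreach Workshop ends → Outreach Workshop and Roadmap Briefing overlap.
Budget Standup starts after Outreach Workshop ends, so Outreach Workshop has no further overlaps.
Budget Standup starts exactly when Roadmap Briefing ends (back-to-back, no overlap), so Roadmap Briefing has no further overlaps.
Roadmap Debrief starts before Budget Standup ends → Budget Standup and Roadmap Debrief overlap.
Overlapping pairs: Architecture Demo & Outreach Workshop, Architecture Demo & Roadmap Briefing, Budget Standup & Roadmap Debrief, Outreach Workshop & Roadmap Briefing — 4 in total.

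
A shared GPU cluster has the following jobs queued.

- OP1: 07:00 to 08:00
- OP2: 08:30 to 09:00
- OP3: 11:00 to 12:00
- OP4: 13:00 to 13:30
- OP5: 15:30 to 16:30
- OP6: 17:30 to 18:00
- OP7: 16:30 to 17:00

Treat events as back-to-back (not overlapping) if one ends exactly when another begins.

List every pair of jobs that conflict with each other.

Check each pair: they overlap iff neither finishes before the other starts.
Sorted by start: OP1, OP2, OP3, OP4, OP5, OP7, OP6.
OP2 starts after OP1 ends, so OP1 has no further overlaps.
OP3 starts after OP2 ends, so OP2 has no further overlaps.
OP4 starts after OP3 ends, so OP3 has no further overlaps.
OP5 starts after OP4 ends, so OP4 has no further overlaps.
OP7 starts exactly when OP5 ends (back-to-back, no overlap), so OP5 has no further overlaps.
OP6 starts after OP7 ends.

no overlapping pairs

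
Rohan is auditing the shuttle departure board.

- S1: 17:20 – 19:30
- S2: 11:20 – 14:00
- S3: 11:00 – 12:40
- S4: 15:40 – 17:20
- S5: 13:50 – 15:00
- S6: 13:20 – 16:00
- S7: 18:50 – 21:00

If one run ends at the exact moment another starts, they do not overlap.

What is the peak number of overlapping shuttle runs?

Walk through starts and ends in time order (an end at T is processed before a start at T):
11:00 start S3 → 1
11:20 start S2 → 2
12:40 end S3 → 1
13:20 start S6 → 2
13:50 start S5 → 3
14:00 end S2 → 2
15:00 end S5 → 1
15:40 start S4 → 2
16:00 end S6 → 1
17:20 end S4 → 0
17:20 start S1 → 1
18:50 start S7 → 2
19:30 end S1 → 1
21:00 end S7 → 0
Peak is 3, at 13:50 (S2, S5, S6).

3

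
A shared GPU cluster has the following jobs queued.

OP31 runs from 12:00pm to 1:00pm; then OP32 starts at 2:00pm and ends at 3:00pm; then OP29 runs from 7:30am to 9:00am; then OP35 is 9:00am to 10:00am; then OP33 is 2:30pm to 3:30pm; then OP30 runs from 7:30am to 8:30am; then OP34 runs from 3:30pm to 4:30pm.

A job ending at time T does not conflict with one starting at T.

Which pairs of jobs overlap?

OP29 & OP30, OP32 & OP33

Sorted by start: OP29, OP30, OP35, OP31, OP32, OP33, OP34.
OP30 starts before OP29 ends → OP29 and OP30 overlap.
OP35 starts exactly when OP29 ends (back-to-back, no overlap) — done with OP29.
OP35 starts after OP30 ends — done with OP30.
OP31 starts after OP35 ends — done with OP35.
OP32 starts after OP31 ends — done with OP31.
OP33 starts before OP32 ends → OP32 and OP33 overlap.
OP34 starts after OP32 ends.
OP34 starts exactly when OP33 ends (back-to-back, no overlap).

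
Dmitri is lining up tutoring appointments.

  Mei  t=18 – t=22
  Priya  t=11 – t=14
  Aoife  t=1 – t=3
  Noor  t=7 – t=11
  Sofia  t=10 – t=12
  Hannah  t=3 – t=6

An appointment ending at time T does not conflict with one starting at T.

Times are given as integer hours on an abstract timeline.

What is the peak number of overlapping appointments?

Walk through starts and ends in time order (an end at T is processed before a start at T):
t=1 start Aoife → 1
t=3 end Aoife → 0
t=3 start Hannah → 1
t=6 end Hannah → 0
t=7 start Noor → 1
t=10 start Sofia → 2
t=11 end Noor → 1
t=11 start Priya → 2
t=12 end Sofia → 1
t=14 end Priya → 0
t=18 start Mei → 1
t=22 end Mei → 0
Peak is 2, at t=10 (Noor, Sofia).

2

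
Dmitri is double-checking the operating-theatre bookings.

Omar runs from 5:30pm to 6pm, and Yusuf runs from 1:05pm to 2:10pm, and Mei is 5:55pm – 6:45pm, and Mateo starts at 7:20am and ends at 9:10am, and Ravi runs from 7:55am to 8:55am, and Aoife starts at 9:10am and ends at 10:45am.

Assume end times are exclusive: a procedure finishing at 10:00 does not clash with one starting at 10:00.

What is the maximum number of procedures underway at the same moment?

Sweep the timeline, counting +1 at each start and −1 at each end (ends before starts at a tie):
7:20am start Mateo → 1
7:55am start Ravi → 2
8:55am end Ravi → 1
9:10am end Mateo → 0
9:10am start Aoife → 1
10:45am end Aoife → 0
1:05pm start Yusuf → 1
2:10pm end Yusuf → 0
5:30pm start Omar → 1
5:55pm start Mei → 2
6pm end Omar → 1
6:45pm end Mei → 0
Peak is 2, at 7:55am (Mateo, Ravi).

2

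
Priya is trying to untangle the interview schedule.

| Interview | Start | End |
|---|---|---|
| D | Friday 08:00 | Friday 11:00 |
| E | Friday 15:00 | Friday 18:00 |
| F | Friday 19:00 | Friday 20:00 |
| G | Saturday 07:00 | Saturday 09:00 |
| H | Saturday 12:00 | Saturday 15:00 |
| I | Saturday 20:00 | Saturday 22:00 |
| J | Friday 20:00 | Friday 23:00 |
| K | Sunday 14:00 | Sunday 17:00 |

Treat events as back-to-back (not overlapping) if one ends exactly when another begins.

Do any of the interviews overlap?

No

Two intervals overlap when each starts before the other ends.
Sorted by start: D, E, F, J, G, H, I, K.
E starts after D ends — done with D.
F starts after E ends — done with E.
J starts exactly when F ends (back-to-back, no overlap) — done with F.
G starts after J ends — done with J.
H starts after G ends — done with G.
I starts after H ends — done with H.
K starts after I ends.
Every pair is clear; the schedule has no overlaps.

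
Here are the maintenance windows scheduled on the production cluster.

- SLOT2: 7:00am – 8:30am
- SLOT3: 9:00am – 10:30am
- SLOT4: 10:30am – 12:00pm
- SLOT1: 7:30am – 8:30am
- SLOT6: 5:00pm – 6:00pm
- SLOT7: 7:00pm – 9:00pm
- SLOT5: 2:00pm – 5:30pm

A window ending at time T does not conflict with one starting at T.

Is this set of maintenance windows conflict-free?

Sorted by start: SLOT2, SLOT1, SLOT3, SLOT4, SLOT5, SLOT6, SLOT7.
SLOT1 starts before SLOT2 ends → SLOT2 and SLOT1 overlap.
That's a conflict, so the schedule is not conflict-free.

No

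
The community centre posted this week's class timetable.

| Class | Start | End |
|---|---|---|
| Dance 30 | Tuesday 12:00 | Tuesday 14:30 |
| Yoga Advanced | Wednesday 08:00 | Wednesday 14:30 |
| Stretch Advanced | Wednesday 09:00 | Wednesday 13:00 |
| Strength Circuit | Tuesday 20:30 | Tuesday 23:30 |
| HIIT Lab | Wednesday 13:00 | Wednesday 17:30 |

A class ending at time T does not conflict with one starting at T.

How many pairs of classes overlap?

2

Sorted by start: Dance 30, Strength Circuit, Yoga Advanced, Stretch Advanced, HIIT Lab.
Strength Circuit starts after Dance 30 ends, so Dance 30 has no further overlaps.
Yoga Advanced starts after Strength Circuit ends, so Strength Circuit has no further overlaps.
Stretch Advanced starts before Yoga Advanced ends → Yoga Advanced and Stretch Advanced overlap.
HIIT Lab starts before Yoga Advanced ends → Yoga Advanced and HIIT Lab overlap.
HIIT Lab starts exactly when Stretch Advanced ends (back-to-back, no overlap).
Overlapping pairs: HIIT Lab & Yoga Advanced, Stretch Advanced & Yoga Advanced — 2 in total.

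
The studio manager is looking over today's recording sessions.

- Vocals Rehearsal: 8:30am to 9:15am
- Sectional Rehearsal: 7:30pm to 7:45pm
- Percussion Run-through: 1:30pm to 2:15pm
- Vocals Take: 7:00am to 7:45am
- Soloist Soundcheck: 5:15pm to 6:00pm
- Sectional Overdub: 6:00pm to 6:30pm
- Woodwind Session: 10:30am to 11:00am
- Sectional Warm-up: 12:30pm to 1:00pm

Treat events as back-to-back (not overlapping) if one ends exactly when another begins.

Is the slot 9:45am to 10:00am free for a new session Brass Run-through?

Vocals Take: ends 7:45am at or before Brass Run-through starts 9:45am → clear.
Vocals Rehearsal: ends 9:15am at or before Brass Run-through starts 9:45am → clear.
Woodwind Session: starts 10:30am at or after Brass Run-through ends 10:00am → clear.
Sectional Warm-up: starts 12:30pm at or after Brass Run-through ends 10:00am → clear.
Percussion Run-through: starts 1:30pm at or after Brass Run-through ends 10:00am → clear.
Soloist Soundcheck: starts 5:15pm at or after Brass Run-through ends 10:00am → clear.
Sectional Overdub: starts 6:00pm at or after Brass Run-through ends 10:00am → clear.
Sectional Rehearsal: starts 7:30pm at or after Brass Run-through ends 10:00am → clear.

Yes — the slot is free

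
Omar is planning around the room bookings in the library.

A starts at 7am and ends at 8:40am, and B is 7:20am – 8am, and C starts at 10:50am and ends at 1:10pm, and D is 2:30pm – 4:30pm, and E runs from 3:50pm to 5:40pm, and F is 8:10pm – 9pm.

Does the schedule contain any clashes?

Sorted by start: A, B, C, D, E, F.
B starts before A ends → A and B overlap.
That's a conflict, so the schedule is not conflict-free.

Yes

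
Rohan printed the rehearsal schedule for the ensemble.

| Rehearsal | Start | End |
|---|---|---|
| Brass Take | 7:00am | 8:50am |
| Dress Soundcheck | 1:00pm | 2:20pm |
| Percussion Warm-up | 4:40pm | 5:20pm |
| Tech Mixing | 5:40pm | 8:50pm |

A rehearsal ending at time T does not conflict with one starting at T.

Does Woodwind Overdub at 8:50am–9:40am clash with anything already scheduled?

Brass Take: ends 8:50am at or before Woodwind Overdub starts 8:50am → clear.
Dress Soundcheck: starts 1:00pm at or after Woodwind Overdub ends 9:40am → clear.
Percussion Warm-up: starts 4:40pm at or after Woodwind Overdub ends 9:40am → clear.
Tech Mixing: starts 5:40pm at or after Woodwind Overdub ends 9:40am → clear.

No — it doesn't clash with anything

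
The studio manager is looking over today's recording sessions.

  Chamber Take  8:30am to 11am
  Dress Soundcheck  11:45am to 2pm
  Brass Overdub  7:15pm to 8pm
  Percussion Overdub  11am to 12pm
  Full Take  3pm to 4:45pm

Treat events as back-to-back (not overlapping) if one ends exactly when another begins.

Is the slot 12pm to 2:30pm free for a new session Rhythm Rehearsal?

No — it overlaps Dress Soundcheck

Chamber Take: ends 11am at or before Rhythm Rehearsal starts 12pm → clear.
Percussion Overdub: ends 12pm at or before Rhythm Rehearsal starts 12pm → clear.
Dress Soundcheck: starts 11:45am before Rhythm Rehearsal ends 2:30pm, and ends 2pm after Rhythm Rehearsal starts 12pm → overlap.
Full Take: starts 3pm at or after Rhythm Rehearsal ends 2:30pm → clear.
Brass Overdub: starts 7:15pm at or after Rhythm Rehearsal ends 2:30pm → clear.
Rhythm Rehearsal overlaps Dress Soundcheck.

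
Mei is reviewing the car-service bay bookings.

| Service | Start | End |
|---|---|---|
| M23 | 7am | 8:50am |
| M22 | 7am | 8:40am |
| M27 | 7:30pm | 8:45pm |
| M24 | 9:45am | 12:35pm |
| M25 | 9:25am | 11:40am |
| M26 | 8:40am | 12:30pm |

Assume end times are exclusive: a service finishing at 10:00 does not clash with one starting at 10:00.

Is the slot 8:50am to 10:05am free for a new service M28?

No — it overlaps M24, M25, M26

M22: ends 8:40am at or before M28 starts 8:50am → clear.
M23: ends 8:50am at or before M28 starts 8:50am → clear.
M26: starts 8:40am before M28 ends 10:05am, and ends 12:30pm after M28 starts 8:50am → overlap.
M25: starts 9:25am before M28 ends 10:05am, and ends 11:40am after M28 starts 8:50am → overlap.
M24: starts 9:45am before M28 ends 10:05am, and ends 12:35pm after M28 starts 8:50am → overlap.
M27: starts 7:30pm at or after M28 ends 10:05am → clear.
M28 overlaps M24, M25, M26.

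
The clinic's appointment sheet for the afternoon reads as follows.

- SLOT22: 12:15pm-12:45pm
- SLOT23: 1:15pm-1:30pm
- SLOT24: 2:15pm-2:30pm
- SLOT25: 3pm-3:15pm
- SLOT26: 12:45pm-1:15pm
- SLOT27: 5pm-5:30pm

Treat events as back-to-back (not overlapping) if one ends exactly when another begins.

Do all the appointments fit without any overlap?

Yes

Sorted by start: SLOT22, SLOT26, SLOT23, SLOT24, SLOT25, SLOT27.
SLOT26 starts exactly when SLOT22 ends (back-to-back, no overlap); SLOT22 is clear from here.
SLOT23 starts exactly when SLOT26 ends (back-to-back, no overlap); SLOT26 is clear from here.
SLOT24 starts after SLOT23 ends; SLOT23 is clear from here.
SLOT25 starts after SLOT24 ends; SLOT24 is clear from here.
SLOT27 starts after SLOT25 ends.
Every pair is clear; the schedule has no overlaps.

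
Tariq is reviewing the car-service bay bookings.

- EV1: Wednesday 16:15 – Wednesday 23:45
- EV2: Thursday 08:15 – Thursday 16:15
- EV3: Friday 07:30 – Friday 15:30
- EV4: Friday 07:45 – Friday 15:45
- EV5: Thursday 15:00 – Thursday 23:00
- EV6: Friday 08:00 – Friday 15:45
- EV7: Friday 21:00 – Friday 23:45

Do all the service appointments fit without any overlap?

Sorted by start: EV1, EV2, EV5, EV3, EV4, EV6, EV7.
EV2 starts after EV1 ends; EV1 is clear from here.
EV5 starts before EV2 ends → EV2 and EV5 overlap.
That's a conflict, so the schedule is not conflict-free.

No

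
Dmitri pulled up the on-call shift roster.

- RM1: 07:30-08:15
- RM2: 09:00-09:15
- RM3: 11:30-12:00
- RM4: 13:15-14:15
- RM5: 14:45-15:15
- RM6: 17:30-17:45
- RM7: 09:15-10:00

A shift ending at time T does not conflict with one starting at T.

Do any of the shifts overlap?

No

Check each pair: they overlap iff neither finishes before the other starts.
Sorted by start: RM1, RM2, RM7, RM3, RM4, RM5, RM6.
RM2 starts after RM1 ends, so RM1 has no further overlaps.
RM7 starts exactly when RM2 ends (back-to-back, no overlap), so RM2 has no further overlaps.
RM3 starts after RM7 ends, so RM7 has no further overlaps.
RM4 starts after RM3 ends, so RM3 has no further overlaps.
RM5 starts after RM4 ends, so RM4 has no further overlaps.
RM6 starts after RM5 ends.
Every pair is clear; the schedule has no overlaps.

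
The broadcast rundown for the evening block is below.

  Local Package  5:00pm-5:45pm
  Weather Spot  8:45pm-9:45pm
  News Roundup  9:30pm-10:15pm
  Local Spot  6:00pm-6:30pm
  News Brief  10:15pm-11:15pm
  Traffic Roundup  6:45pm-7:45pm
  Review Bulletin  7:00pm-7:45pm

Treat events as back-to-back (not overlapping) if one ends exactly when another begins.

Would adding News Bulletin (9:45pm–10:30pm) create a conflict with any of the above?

Yes — it overlaps News Brief, News Roundup

Local Package: ends 5:45pm at or before News Bulletin starts 9:45pm → clear.
Local Spot: ends 6:30pm at or before News Bulletin starts 9:45pm → clear.
Traffic Roundup: ends 7:45pm at or before News Bulletin starts 9:45pm → clear.
Review Bulletin: ends 7:45pm at or before News Bulletin starts 9:45pm → clear.
Weather Spot: ends 9:45pm at or before News Bulletin starts 9:45pm → clear.
News Roundup: starts 9:30pm before News Bulletin ends 10:30pm, and ends 10:15pm after News Bulletin starts 9:45pm → overlap.
News Brief: starts 10:15pm before News Bulletin ends 10:30pm, and ends 11:15pm after News Bulletin starts 9:45pm → overlap.
News Bulletin overlaps News Roundup, News Brief.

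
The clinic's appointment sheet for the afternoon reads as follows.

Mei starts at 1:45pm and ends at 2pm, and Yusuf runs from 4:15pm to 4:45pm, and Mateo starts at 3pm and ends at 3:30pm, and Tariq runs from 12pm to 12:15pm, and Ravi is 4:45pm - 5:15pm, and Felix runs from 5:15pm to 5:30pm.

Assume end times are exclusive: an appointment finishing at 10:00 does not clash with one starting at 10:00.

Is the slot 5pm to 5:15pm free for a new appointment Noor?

No — it overlaps Ravi

Tariq: ends 12:15pm at or before Noor starts 5pm → clear.
Mei: ends 2pm at or before Noor starts 5pm → clear.
Mateo: ends 3:30pm at or before Noor starts 5pm → clear.
Yusuf: ends 4:45pm at or before Noor starts 5pm → clear.
Ravi: starts 4:45pm before Noor ends 5:15pm, and ends 5:15pm after Noor starts 5pm → overlap.
Felix: starts 5:15pm at or after Noor ends 5:15pm → clear.
Noor overlaps Ravi.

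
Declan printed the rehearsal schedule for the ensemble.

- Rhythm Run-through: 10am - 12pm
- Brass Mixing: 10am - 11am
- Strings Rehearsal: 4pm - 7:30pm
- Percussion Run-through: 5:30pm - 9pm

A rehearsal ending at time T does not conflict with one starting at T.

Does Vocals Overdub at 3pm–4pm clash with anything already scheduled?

Rhythm Run-through: ends 12pm at or before Vocals Overdub starts 3pm → clear.
Brass Mixing: ends 11am at or before Vocals Overdub starts 3pm → clear.
Strings Rehearsal: starts 4pm at or after Vocals Overdub ends 4pm → clear.
Percussion Run-through: starts 5:30pm at or after Vocals Overdub ends 4pm → clear.

No — it doesn't clash with anything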